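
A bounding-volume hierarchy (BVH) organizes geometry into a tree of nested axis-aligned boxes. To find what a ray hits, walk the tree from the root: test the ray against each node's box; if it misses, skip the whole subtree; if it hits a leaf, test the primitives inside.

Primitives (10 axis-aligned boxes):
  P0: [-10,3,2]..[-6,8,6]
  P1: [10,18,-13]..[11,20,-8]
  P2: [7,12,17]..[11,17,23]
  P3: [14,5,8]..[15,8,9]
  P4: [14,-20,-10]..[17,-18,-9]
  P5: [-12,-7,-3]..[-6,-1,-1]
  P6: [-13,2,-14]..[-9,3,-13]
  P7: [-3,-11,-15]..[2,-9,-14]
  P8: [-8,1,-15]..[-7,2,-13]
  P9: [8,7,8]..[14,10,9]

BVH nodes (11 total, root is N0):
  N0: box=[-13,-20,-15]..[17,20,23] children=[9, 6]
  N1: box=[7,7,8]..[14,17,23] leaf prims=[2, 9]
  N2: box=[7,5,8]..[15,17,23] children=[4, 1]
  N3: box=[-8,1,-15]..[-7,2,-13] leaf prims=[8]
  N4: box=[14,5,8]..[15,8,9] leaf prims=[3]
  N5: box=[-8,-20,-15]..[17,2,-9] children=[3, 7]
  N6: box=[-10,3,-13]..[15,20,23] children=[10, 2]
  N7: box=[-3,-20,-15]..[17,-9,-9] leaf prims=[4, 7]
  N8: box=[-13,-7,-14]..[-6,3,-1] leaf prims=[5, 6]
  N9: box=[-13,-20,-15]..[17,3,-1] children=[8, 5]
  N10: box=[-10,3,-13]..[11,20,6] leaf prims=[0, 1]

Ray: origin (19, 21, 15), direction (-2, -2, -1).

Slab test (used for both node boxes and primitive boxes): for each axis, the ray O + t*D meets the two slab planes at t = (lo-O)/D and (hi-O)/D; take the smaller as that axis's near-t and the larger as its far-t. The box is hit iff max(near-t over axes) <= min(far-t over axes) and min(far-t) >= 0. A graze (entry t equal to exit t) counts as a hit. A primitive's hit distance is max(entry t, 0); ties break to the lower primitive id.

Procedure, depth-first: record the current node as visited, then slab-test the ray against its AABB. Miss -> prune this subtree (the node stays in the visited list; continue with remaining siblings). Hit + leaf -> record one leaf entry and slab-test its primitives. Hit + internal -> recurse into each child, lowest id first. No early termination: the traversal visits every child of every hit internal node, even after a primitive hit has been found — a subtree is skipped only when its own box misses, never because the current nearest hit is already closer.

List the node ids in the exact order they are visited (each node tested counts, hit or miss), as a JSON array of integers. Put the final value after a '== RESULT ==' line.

Walk:
N0 x:[1,16] y:[1/2,41/2] z:[-8,30] -> hit [1,16], descend [6, 9]
  N6 x:[2,29/2] y:[1/2,9] z:[-8,28] -> hit [2,9], descend [2, 10]
    N2 x:[2,6] y:[2,8] z:[-8,7] -> hit [2,6], descend [1, 4]
      N1 x:[5/2,6] y:[2,7] z:[-8,7] -> hit [5/2,6] leaf, test {P2(miss), P9(miss)}
      N4 x:[2,5/2] y:[13/2,8] z:[6,7] -> miss, prune
    N10 x:[4,29/2] y:[1/2,9] z:[9,28] -> hit [9,9] leaf, test {P0(miss), P1(miss)}
  N9 x:[1,16] y:[9,41/2] z:[16,30] -> hit [16,16], descend [5, 8]
    N5 x:[1,27/2] y:[19/2,41/2] z:[24,30] -> miss, prune
    N8 x:[25/2,16] y:[9,14] z:[16,29] -> miss, prune

9 AABB tests over nodes [0, 6, 2, 1, 4, 10, 9, 5, 8]; 2 leaves entered; closest miss.

== RESULT ==
[0, 6, 2, 1, 4, 10, 9, 5, 8]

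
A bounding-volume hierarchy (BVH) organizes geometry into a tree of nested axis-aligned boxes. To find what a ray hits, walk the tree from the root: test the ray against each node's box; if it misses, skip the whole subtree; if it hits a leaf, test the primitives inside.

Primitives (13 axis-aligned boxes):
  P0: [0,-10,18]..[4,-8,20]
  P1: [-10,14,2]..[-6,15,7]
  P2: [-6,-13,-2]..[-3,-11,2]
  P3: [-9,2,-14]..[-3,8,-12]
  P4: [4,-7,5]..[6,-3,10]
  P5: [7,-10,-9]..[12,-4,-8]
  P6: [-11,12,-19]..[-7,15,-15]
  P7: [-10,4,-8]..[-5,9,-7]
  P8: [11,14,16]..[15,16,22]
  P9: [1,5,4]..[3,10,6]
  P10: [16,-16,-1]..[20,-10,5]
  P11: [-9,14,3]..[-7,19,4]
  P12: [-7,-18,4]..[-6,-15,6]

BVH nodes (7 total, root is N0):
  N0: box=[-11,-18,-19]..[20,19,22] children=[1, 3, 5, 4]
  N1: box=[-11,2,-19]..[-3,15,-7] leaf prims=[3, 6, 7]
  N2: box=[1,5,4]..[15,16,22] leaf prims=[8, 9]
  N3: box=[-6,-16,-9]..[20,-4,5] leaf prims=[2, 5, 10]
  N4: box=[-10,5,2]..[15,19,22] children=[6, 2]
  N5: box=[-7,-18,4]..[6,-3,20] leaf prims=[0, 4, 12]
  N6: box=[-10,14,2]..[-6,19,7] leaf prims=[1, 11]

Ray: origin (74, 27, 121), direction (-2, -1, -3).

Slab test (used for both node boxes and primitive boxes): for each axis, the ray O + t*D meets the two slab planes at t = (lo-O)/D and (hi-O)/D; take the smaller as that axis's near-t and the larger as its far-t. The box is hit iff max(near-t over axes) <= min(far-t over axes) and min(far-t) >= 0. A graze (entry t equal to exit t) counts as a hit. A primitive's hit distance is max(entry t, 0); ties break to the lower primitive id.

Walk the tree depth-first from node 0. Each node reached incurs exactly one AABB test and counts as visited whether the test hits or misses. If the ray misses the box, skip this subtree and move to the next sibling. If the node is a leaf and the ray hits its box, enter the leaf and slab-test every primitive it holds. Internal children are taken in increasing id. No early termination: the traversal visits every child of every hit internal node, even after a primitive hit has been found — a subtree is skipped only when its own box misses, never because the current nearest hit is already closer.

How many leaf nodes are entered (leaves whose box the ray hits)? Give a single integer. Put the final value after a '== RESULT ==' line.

Trace the traversal:
N0 x:[27,85/2] y:[8,45] z:[33,140/3] -> hit [33,85/2], descend [1, 3, 4, 5]
  N1 x:[77/2,85/2] y:[12,25] z:[128/3,140/3] -> miss, prune
  N3 x:[27,40] y:[31,43] z:[116/3,130/3] -> hit [116/3,40] leaf, test {P2@t=119/3, P5(miss), P10(miss)}
  N4 x:[59/2,42] y:[8,22] z:[33,119/3] -> miss, prune
  N5 x:[34,81/2] y:[30,45] z:[101/3,39] -> hit [34,39] leaf, test {P0(miss), P4(miss), P12(miss)}

order=[0, 1, 3, 4, 5]  |boxes|=5  |leaves|=2  hit=P2

== RESULT ==
2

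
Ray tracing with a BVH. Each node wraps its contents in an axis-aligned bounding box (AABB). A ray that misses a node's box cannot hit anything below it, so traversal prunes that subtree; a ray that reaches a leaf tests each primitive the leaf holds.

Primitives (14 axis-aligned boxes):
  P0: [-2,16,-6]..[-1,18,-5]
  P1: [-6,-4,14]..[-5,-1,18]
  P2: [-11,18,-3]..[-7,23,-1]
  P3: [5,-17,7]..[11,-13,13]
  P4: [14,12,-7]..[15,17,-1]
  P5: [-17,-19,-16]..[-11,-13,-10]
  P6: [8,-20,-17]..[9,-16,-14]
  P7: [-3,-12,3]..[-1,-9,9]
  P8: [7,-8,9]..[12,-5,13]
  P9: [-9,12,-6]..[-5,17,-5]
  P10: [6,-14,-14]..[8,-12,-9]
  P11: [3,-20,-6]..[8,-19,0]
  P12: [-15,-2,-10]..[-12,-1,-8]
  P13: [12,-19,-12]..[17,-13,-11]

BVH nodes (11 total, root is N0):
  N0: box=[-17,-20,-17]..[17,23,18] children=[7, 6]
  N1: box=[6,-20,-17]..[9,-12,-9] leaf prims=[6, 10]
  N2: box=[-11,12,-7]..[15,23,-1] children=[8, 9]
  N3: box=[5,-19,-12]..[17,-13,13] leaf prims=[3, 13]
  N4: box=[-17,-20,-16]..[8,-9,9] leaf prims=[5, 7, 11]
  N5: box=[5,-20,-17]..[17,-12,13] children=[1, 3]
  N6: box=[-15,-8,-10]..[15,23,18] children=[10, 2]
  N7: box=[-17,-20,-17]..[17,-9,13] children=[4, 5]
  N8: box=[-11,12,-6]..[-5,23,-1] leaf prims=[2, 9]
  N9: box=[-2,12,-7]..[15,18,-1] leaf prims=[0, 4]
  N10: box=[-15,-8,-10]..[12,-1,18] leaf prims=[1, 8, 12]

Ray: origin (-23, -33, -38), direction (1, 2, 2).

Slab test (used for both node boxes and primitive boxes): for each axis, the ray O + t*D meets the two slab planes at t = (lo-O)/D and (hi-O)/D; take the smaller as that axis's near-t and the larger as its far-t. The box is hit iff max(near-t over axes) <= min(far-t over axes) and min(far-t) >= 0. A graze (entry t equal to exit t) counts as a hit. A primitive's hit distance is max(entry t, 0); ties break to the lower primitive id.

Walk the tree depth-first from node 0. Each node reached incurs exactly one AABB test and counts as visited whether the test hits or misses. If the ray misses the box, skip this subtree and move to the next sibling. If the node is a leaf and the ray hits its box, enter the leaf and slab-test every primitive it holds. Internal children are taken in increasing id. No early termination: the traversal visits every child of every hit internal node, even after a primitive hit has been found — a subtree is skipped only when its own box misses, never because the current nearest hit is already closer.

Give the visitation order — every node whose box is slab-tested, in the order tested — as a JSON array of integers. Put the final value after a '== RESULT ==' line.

Traverse from the root:
N0 x:[6,40] y:[13/2,28] z:[21/2,28] -> hit [21/2,28], descend [6, 7]
  N6 x:[8,38] y:[25/2,28] z:[14,28] -> hit [14,28], descend [2, 10]
    N2 x:[12,38] y:[45/2,28] z:[31/2,37/2] -> miss, prune
    N10 x:[8,35] y:[25/2,16] z:[14,28] -> hit [14,16] leaf, test {P1(miss), P8(miss), P12(miss)}
  N7 x:[6,40] y:[13/2,12] z:[21/2,51/2] -> hit [21/2,12], descend [4, 5]
    N4 x:[6,31] y:[13/2,12] z:[11,47/2] -> hit [11,12] leaf, test {P5(miss), P7(miss), P11(miss)}
    N5 x:[28,40] y:[13/2,21/2] z:[21/2,51/2] -> miss, prune

order=[0, 6, 2, 10, 7, 4, 5]  |boxes|=7  |leaves|=2  hit=miss

== RESULT ==
[0, 6, 2, 10, 7, 4, 5]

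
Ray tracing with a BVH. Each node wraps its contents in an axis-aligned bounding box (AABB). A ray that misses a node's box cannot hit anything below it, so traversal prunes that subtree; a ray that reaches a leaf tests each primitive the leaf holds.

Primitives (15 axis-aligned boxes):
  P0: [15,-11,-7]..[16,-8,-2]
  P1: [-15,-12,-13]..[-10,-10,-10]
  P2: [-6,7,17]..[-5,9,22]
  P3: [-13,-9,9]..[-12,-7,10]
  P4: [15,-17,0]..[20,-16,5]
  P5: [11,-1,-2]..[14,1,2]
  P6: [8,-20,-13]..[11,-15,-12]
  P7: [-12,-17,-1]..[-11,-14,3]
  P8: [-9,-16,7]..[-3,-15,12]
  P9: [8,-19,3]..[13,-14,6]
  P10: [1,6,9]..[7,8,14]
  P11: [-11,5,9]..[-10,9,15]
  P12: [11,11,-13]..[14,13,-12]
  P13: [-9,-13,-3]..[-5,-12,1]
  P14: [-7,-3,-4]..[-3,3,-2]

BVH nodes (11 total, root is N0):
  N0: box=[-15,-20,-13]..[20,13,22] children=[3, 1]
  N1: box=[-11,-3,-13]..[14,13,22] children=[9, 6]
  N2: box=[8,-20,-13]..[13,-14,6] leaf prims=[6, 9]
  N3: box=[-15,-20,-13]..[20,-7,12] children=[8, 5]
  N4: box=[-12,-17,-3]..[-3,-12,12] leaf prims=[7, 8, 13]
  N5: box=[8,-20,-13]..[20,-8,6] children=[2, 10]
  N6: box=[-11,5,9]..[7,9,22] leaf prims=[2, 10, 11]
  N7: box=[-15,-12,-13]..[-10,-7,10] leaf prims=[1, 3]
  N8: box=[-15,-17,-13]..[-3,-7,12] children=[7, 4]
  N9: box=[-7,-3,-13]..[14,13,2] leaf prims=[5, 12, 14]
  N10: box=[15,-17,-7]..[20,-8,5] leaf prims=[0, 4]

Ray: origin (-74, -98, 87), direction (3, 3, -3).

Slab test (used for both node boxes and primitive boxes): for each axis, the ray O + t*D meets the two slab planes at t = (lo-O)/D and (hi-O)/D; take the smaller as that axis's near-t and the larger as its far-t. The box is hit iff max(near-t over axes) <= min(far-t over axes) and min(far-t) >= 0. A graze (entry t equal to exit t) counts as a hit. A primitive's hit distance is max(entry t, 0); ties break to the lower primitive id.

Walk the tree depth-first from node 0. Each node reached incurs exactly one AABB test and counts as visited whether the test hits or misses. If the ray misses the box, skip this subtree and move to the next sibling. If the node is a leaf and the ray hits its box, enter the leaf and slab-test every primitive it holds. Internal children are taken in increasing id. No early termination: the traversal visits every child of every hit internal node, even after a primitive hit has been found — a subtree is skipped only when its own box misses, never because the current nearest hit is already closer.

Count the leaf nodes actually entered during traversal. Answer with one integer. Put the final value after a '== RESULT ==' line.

Walk:
N0 x:[59/3,94/3] y:[26,37] z:[65/3,100/3] -> hit [26,94/3], descend [1, 3]
  N1 x:[21,88/3] y:[95/3,37] z:[65/3,100/3] -> miss, prune
  N3 x:[59/3,94/3] y:[26,91/3] z:[25,100/3] -> hit [26,91/3], descend [5, 8]
    N5 x:[82/3,94/3] y:[26,30] z:[27,100/3] -> hit [82/3,30], descend [2, 10]
      N2 x:[82/3,29] y:[26,28] z:[27,100/3] -> hit [82/3,28] leaf, test {P6(miss), P9@t=82/3}
      N10 x:[89/3,94/3] y:[27,30] z:[82/3,94/3] -> hit [89/3,30] leaf, test {P0@t=89/3, P4(miss)}
    N8 x:[59/3,71/3] y:[27,91/3] z:[25,100/3] -> miss, prune

Summary -> nodes [0, 1, 3, 5, 2, 10, 8]; box-tests=7; leaf-entries=2; first=P9

== RESULT ==
2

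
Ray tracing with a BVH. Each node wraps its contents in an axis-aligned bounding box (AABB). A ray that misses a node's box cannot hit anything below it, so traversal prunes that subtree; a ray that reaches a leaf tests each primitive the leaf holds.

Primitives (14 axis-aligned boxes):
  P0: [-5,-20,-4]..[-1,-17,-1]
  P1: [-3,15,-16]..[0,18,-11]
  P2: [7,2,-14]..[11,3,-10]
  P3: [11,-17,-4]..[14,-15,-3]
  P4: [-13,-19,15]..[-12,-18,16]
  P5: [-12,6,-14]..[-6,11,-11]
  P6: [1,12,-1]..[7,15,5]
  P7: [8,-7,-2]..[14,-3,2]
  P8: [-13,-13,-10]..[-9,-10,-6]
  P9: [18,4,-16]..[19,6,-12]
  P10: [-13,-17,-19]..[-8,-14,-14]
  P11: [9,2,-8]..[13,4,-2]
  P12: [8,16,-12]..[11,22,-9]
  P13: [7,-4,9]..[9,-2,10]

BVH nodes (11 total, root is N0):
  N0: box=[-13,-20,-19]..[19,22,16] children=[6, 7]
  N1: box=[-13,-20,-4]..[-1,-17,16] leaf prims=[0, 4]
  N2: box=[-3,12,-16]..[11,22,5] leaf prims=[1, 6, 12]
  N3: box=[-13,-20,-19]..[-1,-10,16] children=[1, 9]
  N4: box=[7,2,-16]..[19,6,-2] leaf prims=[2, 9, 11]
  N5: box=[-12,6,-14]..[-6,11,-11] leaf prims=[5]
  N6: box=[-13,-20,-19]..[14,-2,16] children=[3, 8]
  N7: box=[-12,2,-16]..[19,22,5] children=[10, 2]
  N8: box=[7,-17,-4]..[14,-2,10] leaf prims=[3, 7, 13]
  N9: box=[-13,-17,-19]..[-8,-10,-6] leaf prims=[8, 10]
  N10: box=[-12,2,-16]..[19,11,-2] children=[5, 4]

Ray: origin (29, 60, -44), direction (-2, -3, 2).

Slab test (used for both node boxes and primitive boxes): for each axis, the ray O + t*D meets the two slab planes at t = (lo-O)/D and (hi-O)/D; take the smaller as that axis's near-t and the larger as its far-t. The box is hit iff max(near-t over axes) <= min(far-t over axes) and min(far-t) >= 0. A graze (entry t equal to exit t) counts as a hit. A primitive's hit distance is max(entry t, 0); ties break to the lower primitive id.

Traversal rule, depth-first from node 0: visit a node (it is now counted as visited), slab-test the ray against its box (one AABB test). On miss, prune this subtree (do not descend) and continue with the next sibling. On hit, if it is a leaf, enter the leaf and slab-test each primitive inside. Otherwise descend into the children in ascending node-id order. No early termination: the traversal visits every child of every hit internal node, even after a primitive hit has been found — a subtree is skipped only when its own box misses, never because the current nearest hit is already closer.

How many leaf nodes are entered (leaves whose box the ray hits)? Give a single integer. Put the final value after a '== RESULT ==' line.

Traverse from the root:
N0 x:[5,21] y:[38/3,80/3] z:[25/2,30] -> hit [38/3,21], descend [6, 7]
  N6 x:[15/2,21] y:[62/3,80/3] z:[25/2,30] -> hit [62/3,21], descend [3, 8]
    N3 x:[15,21] y:[70/3,80/3] z:[25/2,30] -> miss, prune
    N8 x:[15/2,11] y:[62/3,77/3] z:[20,27] -> miss, prune
  N7 x:[5,41/2] y:[38/3,58/3] z:[14,49/2] -> hit [14,58/3], descend [2, 10]
    N2 x:[9,16] y:[38/3,16] z:[14,49/2] -> hit [14,16] leaf, test {P1@t=29/2, P6(miss), P12(miss)}
    N10 x:[5,41/2] y:[49/3,58/3] z:[14,21] -> hit [49/3,58/3], descend [4, 5]
      N4 x:[5,11] y:[18,58/3] z:[14,21] -> miss, prune
      N5 x:[35/2,41/2] y:[49/3,18] z:[15,33/2] -> miss, prune

order=[0, 6, 3, 8, 7, 2, 10, 4, 5]  |boxes|=9  |leaves|=1  hit=P1

== RESULT ==
1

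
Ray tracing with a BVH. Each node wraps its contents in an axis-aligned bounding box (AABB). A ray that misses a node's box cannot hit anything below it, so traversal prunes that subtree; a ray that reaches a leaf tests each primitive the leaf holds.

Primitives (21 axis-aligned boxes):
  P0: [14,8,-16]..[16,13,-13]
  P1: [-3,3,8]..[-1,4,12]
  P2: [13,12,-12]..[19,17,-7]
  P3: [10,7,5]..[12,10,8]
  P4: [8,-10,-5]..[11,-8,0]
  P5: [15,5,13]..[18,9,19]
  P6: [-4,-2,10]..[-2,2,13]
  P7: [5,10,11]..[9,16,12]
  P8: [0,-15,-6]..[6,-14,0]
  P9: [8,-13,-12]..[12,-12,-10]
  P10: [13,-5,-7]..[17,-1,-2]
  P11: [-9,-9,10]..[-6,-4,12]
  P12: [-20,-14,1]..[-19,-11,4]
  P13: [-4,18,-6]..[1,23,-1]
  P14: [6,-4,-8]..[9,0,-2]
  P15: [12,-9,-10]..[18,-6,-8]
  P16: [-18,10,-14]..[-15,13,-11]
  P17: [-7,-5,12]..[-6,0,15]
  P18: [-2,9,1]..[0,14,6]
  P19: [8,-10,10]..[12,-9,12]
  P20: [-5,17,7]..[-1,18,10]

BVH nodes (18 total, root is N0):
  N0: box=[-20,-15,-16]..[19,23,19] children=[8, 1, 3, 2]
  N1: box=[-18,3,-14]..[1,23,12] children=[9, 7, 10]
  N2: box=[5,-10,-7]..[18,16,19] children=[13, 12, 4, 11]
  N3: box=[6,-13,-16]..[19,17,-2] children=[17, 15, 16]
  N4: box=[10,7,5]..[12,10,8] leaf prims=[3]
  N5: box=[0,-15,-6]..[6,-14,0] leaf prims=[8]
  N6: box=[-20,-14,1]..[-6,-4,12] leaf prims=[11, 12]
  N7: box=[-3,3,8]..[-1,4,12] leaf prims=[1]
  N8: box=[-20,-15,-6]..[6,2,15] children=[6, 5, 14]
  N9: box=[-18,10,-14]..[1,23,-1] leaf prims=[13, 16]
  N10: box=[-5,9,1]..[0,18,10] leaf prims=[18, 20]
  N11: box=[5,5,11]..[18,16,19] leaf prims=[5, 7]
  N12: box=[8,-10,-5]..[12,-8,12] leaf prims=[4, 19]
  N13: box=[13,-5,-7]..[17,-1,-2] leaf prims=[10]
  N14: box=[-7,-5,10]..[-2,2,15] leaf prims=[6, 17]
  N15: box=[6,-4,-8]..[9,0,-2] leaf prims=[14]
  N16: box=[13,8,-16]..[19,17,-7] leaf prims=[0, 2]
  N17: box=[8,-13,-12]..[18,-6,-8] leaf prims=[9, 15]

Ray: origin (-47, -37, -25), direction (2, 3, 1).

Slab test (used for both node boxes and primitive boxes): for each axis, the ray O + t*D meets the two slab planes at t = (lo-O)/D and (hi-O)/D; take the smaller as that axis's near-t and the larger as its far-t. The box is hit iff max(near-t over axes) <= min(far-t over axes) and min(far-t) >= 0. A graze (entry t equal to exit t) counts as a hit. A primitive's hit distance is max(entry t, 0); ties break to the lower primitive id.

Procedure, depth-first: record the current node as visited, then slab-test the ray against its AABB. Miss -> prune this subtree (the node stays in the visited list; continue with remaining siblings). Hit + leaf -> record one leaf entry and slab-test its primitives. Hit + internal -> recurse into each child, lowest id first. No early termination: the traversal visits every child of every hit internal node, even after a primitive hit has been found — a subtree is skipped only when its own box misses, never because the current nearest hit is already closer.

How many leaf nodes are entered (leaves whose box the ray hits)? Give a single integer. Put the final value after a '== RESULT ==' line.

Traverse from the root:
N0 x:[27/2,33] y:[22/3,20] z:[9,44] -> hit [27/2,20], descend [1, 2, 3, 8]
  N1 x:[29/2,24] y:[40/3,20] z:[11,37] -> hit [29/2,20], descend [7, 9, 10]
    N7 x:[22,23] y:[40/3,41/3] z:[33,37] -> miss, prune
    N9 x:[29/2,24] y:[47/3,20] z:[11,24] -> hit [47/3,20] leaf, test {P13(miss), P16(miss)}
    N10 x:[21,47/2] y:[46/3,55/3] z:[26,35] -> miss, prune
  N2 x:[26,65/2] y:[9,53/3] z:[18,44] -> miss, prune
  N3 x:[53/2,33] y:[8,18] z:[9,23] -> miss, prune
  N8 x:[27/2,53/2] y:[22/3,13] z:[19,40] -> miss, prune

8 AABB tests over nodes [0, 1, 7, 9, 10, 2, 3, 8]; 1 leaf entered; closest miss.

== RESULT ==
1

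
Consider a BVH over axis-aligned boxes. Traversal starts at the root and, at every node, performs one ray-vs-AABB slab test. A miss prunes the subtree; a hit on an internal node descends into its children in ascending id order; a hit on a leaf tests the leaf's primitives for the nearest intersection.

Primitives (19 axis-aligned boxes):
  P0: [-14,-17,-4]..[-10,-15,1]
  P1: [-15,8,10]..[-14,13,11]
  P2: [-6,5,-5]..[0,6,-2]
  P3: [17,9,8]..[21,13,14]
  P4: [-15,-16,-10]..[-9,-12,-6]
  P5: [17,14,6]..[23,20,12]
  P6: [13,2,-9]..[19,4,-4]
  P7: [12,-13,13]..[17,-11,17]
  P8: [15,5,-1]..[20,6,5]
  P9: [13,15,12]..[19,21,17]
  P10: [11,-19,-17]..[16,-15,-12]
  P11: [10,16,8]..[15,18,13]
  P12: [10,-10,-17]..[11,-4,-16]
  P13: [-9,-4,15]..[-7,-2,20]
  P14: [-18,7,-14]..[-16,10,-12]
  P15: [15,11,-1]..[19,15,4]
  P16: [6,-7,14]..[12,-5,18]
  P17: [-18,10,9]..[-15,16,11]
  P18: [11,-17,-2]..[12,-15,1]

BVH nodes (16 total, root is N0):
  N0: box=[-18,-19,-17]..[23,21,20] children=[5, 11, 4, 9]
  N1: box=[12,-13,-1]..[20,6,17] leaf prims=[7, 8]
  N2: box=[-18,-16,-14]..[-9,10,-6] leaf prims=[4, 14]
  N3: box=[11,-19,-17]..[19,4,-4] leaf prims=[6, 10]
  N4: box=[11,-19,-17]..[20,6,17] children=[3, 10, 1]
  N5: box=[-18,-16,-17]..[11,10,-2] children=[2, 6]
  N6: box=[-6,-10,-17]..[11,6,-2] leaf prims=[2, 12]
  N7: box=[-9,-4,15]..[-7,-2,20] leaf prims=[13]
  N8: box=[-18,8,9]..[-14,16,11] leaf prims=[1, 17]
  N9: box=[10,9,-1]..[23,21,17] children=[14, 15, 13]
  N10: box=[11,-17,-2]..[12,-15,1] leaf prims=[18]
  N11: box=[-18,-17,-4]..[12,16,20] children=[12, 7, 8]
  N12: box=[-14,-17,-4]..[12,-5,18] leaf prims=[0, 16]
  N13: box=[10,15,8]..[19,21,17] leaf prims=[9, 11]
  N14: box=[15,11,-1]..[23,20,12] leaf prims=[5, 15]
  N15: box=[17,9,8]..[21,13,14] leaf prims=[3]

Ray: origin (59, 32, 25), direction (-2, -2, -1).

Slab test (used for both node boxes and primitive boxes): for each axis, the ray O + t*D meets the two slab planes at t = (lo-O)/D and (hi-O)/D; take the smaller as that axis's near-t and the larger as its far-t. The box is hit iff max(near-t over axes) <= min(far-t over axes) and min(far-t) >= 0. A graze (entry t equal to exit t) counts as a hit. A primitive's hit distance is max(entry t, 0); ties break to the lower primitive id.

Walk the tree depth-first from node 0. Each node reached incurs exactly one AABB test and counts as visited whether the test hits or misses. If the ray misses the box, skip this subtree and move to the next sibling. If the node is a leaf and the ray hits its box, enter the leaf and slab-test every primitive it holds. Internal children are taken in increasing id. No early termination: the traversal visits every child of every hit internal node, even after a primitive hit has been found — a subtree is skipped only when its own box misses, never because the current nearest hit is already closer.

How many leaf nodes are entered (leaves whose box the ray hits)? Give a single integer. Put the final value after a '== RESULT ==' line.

Walk:
N0 x:[18,77/2] y:[11/2,51/2] z:[5,42] -> hit [18,51/2], descend [4, 5, 9, 11]
  N4 x:[39/2,24] y:[13,51/2] z:[8,42] -> hit [39/2,24], descend [1, 3, 10]
    N1 x:[39/2,47/2] y:[13,45/2] z:[8,26] -> hit [39/2,45/2] leaf, test {P7(miss), P8(miss)}
    N3 x:[20,24] y:[14,51/2] z:[29,42] -> miss, prune
    N10 x:[47/2,24] y:[47/2,49/2] z:[24,27] -> hit [24,24] leaf, test {P18@t=24}
  N5 x:[24,77/2] y:[11,24] z:[27,42] -> miss, prune
  N9 x:[18,49/2] y:[11/2,23/2] z:[8,26] -> miss, prune
  N11 x:[47/2,77/2] y:[8,49/2] z:[5,29] -> hit [47/2,49/2], descend [7, 8, 12]
    N7 x:[33,34] y:[17,18] z:[5,10] -> miss, prune
    N8 x:[73/2,77/2] y:[8,12] z:[14,16] -> miss, prune
    N12 x:[47/2,73/2] y:[37/2,49/2] z:[7,29] -> hit [47/2,49/2] leaf, test {P0(miss), P16(miss)}

Summary -> nodes [0, 4, 1, 3, 10, 5, 9, 11, 7, 8, 12]; box-tests=11; leaf-entries=3; first=P18

== RESULT ==
3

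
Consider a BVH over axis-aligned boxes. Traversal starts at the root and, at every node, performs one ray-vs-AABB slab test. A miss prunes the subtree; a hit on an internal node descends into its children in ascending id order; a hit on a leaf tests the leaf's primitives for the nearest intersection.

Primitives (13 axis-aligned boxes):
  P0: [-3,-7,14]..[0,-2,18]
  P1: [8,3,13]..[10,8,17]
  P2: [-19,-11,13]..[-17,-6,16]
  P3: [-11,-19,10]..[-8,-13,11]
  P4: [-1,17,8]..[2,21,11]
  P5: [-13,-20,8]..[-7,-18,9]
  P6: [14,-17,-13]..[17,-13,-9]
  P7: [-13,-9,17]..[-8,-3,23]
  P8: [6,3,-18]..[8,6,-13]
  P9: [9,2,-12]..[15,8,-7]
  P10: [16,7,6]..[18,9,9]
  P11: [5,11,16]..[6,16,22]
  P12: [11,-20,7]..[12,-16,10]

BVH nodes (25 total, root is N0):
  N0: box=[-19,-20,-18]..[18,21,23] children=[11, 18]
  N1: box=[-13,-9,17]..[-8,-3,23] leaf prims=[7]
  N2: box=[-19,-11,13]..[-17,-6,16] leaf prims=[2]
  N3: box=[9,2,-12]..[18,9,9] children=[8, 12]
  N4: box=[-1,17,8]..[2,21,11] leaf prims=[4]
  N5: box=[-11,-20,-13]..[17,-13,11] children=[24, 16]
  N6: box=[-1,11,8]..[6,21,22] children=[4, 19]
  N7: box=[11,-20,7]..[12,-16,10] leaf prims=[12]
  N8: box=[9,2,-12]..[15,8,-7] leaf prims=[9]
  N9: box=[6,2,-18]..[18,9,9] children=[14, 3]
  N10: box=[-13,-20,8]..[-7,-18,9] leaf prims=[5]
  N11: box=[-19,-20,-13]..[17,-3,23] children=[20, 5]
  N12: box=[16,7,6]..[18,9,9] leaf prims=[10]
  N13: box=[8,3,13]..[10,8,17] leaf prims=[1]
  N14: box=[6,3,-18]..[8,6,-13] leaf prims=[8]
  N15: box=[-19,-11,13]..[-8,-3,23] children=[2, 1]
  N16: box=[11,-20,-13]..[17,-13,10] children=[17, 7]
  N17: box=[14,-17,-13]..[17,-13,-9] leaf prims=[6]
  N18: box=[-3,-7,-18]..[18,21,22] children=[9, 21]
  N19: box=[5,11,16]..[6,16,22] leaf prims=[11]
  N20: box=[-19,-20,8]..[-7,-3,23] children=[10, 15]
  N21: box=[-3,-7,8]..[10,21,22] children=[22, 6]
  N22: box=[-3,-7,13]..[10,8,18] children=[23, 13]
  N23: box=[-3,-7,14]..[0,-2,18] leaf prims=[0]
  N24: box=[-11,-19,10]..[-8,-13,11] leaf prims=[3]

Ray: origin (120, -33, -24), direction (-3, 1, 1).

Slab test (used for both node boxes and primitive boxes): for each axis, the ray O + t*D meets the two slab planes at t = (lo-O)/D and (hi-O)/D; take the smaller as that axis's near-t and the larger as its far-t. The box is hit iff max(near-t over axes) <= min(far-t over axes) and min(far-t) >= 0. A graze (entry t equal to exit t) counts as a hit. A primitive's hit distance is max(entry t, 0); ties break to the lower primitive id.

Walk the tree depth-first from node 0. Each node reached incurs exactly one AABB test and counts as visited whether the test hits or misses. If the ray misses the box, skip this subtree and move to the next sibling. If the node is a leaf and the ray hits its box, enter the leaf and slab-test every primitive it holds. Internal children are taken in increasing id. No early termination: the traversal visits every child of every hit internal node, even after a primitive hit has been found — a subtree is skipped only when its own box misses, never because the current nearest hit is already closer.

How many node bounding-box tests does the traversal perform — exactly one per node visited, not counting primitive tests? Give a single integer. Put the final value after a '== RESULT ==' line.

Trace the traversal:
N0 x:[34,139/3] y:[13,54] z:[6,47] -> hit [34,139/3], descend [11, 18]
  N11 x:[103/3,139/3] y:[13,30] z:[11,47] -> miss, prune
  N18 x:[34,41] y:[26,54] z:[6,46] -> hit [34,41], descend [9, 21]
    N9 x:[34,38] y:[35,42] z:[6,33] -> miss, prune
    N21 x:[110/3,41] y:[26,54] z:[32,46] -> hit [110/3,41], descend [6, 22]
      N6 x:[38,121/3] y:[44,54] z:[32,46] -> miss, prune
      N22 x:[110/3,41] y:[26,41] z:[37,42] -> hit [37,41], descend [13, 23]
        N13 x:[110/3,112/3] y:[36,41] z:[37,41] -> hit [37,112/3] leaf, test {P1@t=37}
        N23 x:[40,41] y:[26,31] z:[38,42] -> miss, prune

Visited [0, 11, 18, 9, 21, 6, 22, 13, 23]. Tests: 9 box, 1 leaf. Nearest: P1.

== RESULT ==
9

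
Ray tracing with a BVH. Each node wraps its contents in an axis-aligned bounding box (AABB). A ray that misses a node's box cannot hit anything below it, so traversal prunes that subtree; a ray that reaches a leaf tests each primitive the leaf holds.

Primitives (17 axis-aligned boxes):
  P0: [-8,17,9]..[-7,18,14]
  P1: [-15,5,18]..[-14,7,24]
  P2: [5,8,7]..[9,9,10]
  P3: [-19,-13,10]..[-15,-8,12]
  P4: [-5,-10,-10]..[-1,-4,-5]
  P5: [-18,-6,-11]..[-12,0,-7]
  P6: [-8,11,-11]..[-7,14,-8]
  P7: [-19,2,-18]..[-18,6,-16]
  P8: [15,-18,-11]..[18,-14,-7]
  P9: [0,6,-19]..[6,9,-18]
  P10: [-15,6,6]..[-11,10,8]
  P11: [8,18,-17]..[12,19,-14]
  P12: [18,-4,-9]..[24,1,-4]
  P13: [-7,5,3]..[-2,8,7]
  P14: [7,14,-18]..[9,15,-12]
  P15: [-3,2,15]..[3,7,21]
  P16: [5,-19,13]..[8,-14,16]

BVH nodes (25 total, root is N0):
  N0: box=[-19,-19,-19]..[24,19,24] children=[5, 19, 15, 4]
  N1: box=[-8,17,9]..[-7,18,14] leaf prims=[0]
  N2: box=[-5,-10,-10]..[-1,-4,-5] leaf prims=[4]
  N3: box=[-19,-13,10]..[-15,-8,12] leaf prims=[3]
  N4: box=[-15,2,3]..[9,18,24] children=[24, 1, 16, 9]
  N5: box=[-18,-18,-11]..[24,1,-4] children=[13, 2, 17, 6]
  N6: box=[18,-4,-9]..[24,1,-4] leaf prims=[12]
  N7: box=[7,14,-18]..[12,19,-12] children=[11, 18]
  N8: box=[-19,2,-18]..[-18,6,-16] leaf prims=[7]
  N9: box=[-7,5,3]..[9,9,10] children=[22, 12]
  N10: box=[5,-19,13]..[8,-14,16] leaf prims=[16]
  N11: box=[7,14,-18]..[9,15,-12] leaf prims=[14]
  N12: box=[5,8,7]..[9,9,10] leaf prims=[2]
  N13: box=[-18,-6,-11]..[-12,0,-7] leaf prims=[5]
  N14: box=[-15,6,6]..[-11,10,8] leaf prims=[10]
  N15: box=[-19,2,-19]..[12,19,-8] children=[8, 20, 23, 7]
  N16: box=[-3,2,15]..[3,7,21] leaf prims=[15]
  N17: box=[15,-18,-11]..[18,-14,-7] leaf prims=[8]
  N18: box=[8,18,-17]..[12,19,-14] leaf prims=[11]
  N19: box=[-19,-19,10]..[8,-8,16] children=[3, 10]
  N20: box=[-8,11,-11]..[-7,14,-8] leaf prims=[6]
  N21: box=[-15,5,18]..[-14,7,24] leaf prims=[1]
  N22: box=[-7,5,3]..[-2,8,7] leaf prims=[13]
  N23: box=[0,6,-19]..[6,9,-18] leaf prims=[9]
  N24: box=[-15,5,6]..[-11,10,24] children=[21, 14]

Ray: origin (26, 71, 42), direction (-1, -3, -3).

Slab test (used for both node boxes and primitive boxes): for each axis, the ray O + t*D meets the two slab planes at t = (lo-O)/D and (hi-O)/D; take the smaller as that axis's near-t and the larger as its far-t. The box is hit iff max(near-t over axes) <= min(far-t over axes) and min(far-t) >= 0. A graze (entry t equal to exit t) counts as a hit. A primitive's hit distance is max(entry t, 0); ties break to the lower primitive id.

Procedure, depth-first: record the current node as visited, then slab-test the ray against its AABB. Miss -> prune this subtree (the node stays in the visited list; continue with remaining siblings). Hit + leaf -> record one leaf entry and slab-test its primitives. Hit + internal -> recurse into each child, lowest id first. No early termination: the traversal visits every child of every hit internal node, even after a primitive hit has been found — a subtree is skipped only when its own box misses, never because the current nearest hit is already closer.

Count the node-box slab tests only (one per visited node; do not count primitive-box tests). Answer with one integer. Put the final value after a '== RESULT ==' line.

Walk:
N0 x:[2,45] y:[52/3,30] z:[6,61/3] -> hit [52/3,61/3], descend [4, 5, 15, 19]
  N4 x:[17,41] y:[53/3,23] z:[6,13] -> miss, prune
  N5 x:[2,44] y:[70/3,89/3] z:[46/3,53/3] -> miss, prune
  N15 x:[14,45] y:[52/3,23] z:[50/3,61/3] -> hit [52/3,61/3], descend [7, 8, 20, 23]
    N7 x:[14,19] y:[52/3,19] z:[18,20] -> hit [18,19], descend [11, 18]
      N11 x:[17,19] y:[56/3,19] z:[18,20] -> hit [56/3,19] leaf, test {P14@t=56/3}
      N18 x:[14,18] y:[52/3,53/3] z:[56/3,59/3] -> miss, prune
    N8 x:[44,45] y:[65/3,23] z:[58/3,20] -> miss, prune
    N20 x:[33,34] y:[19,20] z:[50/3,53/3] -> miss, prune
    N23 x:[20,26] y:[62/3,65/3] z:[20,61/3] -> miss, prune
  N19 x:[18,45] y:[79/3,30] z:[26/3,32/3] -> miss, prune

11 AABB tests over nodes [0, 4, 5, 15, 7, 11, 18, 8, 20, 23, 19]; 1 leaf entered; closest P14.

== RESULT ==
11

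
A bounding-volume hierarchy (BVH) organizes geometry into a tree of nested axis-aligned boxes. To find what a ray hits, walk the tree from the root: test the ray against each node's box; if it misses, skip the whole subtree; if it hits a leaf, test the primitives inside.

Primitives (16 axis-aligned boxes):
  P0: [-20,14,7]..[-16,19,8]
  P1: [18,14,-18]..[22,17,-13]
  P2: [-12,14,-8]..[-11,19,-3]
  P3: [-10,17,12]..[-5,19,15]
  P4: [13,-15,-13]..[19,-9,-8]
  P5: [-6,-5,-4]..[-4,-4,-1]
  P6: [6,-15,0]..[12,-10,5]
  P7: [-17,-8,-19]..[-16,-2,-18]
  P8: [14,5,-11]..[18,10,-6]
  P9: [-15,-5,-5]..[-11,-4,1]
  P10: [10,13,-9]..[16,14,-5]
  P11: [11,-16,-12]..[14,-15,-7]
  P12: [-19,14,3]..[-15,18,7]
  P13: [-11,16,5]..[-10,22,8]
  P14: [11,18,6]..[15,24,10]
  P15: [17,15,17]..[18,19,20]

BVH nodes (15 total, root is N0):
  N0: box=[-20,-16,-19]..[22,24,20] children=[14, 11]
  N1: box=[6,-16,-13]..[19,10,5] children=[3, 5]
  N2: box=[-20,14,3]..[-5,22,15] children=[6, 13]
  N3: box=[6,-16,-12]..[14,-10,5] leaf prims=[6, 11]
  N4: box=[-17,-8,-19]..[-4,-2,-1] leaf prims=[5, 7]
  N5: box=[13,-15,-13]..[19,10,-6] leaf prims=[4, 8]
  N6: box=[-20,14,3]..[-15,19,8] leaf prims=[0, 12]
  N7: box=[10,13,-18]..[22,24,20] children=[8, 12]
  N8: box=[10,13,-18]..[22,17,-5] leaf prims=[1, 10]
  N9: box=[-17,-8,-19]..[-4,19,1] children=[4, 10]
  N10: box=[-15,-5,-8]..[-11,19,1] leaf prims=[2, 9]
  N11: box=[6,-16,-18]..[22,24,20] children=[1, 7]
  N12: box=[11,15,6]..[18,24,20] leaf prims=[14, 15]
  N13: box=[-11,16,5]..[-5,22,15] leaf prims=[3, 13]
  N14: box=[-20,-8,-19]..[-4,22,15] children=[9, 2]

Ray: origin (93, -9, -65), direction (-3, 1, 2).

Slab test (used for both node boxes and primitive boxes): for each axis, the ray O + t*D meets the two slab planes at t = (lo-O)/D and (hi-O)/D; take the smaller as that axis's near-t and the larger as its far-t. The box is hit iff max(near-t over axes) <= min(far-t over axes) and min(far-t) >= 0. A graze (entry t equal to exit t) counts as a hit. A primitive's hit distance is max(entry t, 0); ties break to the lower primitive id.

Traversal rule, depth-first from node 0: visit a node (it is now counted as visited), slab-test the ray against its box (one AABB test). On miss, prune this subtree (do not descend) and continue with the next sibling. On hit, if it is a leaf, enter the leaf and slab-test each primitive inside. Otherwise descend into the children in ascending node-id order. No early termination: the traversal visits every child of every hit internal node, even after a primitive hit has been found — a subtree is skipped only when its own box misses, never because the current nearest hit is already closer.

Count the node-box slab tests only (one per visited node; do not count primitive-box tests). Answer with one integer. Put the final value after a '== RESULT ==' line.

Walk:
N0 x:[71/3,113/3] y:[-7,33] z:[23,85/2] -> hit [71/3,33], descend [11, 14]
  N11 x:[71/3,29] y:[-7,33] z:[47/2,85/2] -> hit [71/3,29], descend [1, 7]
    N1 x:[74/3,29] y:[-7,19] z:[26,35] -> miss, prune
    N7 x:[71/3,83/3] y:[22,33] z:[47/2,85/2] -> hit [71/3,83/3], descend [8, 12]
      N8 x:[71/3,83/3] y:[22,26] z:[47/2,30] -> hit [71/3,26] leaf, test {P1@t=71/3, P10(miss)}
      N12 x:[25,82/3] y:[24,33] z:[71/2,85/2] -> miss, prune
  N14 x:[97/3,113/3] y:[1,31] z:[23,40] -> miss, prune

Visited [0, 11, 1, 7, 8, 12, 14]. Tests: 7 box, 1 leaf. Nearest: P1.

== RESULT ==
7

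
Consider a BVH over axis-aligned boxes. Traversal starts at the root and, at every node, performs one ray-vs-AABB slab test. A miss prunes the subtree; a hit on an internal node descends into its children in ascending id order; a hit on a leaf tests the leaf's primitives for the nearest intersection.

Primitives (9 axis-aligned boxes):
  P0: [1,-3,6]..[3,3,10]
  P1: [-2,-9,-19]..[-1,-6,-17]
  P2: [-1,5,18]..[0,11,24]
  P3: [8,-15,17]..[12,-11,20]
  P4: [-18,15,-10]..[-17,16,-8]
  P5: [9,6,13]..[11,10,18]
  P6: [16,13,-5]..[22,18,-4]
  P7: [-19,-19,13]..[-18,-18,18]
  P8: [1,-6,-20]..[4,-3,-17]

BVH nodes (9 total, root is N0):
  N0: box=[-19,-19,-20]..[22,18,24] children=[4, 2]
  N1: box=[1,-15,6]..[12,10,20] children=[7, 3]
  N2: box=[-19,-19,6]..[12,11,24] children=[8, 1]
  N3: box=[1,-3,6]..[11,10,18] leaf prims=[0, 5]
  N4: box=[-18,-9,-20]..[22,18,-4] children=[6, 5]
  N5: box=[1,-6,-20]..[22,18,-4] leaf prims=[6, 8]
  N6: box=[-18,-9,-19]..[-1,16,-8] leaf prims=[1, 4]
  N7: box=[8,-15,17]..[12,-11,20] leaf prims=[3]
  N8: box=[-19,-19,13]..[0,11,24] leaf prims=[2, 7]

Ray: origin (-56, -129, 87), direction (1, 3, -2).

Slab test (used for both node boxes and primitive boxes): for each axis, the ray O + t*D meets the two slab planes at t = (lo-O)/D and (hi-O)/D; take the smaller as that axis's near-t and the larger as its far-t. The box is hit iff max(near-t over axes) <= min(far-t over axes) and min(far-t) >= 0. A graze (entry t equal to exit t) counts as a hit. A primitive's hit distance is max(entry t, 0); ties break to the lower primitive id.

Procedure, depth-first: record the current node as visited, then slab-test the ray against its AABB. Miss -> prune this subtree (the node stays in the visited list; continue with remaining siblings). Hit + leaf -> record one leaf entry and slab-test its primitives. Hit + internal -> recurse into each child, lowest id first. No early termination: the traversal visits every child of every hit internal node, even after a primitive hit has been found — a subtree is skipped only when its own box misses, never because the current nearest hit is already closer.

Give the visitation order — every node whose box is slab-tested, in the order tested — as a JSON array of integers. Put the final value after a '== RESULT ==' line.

Trace the traversal:
N0 x:[37,78] y:[110/3,49] z:[63/2,107/2] -> hit [37,49], descend [2, 4]
  N2 x:[37,68] y:[110/3,140/3] z:[63/2,81/2] -> hit [37,81/2], descend [1, 8]
    N1 x:[57,68] y:[38,139/3] z:[67/2,81/2] -> miss, prune
    N8 x:[37,56] y:[110/3,140/3] z:[63/2,37] -> hit [37,37] leaf, test {P2(miss), P7@t=37}
  N4 x:[38,78] y:[40,49] z:[91/2,107/2] -> hit [91/2,49], descend [5, 6]
    N5 x:[57,78] y:[41,49] z:[91/2,107/2] -> miss, prune
    N6 x:[38,55] y:[40,145/3] z:[95/2,53] -> hit [95/2,145/3] leaf, test {P1(miss), P4(miss)}

Summary -> nodes [0, 2, 1, 8, 4, 5, 6]; box-tests=7; leaf-entries=2; first=P7

== RESULT ==
[0, 2, 1, 8, 4, 5, 6]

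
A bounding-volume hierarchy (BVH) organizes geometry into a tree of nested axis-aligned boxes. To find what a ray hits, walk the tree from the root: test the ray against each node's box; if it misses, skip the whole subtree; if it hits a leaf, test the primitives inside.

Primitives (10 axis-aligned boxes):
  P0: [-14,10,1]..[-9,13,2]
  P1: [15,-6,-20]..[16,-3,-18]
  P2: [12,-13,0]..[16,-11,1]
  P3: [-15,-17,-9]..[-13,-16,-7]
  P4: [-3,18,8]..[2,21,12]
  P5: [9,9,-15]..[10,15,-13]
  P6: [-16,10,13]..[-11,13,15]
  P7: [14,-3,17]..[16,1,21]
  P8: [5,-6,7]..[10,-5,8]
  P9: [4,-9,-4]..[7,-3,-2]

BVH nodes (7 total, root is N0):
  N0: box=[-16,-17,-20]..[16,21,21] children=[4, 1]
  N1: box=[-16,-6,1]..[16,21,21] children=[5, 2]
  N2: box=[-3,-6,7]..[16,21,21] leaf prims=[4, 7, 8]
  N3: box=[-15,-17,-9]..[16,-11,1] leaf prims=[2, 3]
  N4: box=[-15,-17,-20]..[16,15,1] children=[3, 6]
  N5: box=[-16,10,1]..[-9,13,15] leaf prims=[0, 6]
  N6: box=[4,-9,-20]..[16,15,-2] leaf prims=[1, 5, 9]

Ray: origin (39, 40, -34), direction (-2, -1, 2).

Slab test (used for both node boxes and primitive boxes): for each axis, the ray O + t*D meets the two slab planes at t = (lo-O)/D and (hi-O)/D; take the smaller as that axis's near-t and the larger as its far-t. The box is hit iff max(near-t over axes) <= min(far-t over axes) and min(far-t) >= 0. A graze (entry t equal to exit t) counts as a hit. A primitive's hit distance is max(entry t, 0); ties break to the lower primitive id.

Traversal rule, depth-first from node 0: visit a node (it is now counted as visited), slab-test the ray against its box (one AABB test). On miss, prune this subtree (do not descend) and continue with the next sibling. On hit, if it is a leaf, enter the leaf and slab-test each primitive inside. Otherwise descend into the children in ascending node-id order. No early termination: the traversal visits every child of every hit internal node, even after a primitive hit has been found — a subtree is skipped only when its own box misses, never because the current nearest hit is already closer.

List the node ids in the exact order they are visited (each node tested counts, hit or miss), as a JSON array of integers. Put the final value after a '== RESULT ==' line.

Trace the traversal:
N0 x:[23/2,55/2] y:[19,57] z:[7,55/2] -> hit [19,55/2], descend [1, 4]
  N1 x:[23/2,55/2] y:[19,46] z:[35/2,55/2] -> hit [19,55/2], descend [2, 5]
    N2 x:[23/2,21] y:[19,46] z:[41/2,55/2] -> hit [41/2,21] leaf, test {P4@t=21, P7(miss), P8(miss)}
    N5 x:[24,55/2] y:[27,30] z:[35/2,49/2] -> miss, prune
  N4 x:[23/2,27] y:[25,57] z:[7,35/2] -> miss, prune

order=[0, 1, 2, 5, 4]  |boxes|=5  |leaves|=1  hit=P4

== RESULT ==
[0, 1, 2, 5, 4]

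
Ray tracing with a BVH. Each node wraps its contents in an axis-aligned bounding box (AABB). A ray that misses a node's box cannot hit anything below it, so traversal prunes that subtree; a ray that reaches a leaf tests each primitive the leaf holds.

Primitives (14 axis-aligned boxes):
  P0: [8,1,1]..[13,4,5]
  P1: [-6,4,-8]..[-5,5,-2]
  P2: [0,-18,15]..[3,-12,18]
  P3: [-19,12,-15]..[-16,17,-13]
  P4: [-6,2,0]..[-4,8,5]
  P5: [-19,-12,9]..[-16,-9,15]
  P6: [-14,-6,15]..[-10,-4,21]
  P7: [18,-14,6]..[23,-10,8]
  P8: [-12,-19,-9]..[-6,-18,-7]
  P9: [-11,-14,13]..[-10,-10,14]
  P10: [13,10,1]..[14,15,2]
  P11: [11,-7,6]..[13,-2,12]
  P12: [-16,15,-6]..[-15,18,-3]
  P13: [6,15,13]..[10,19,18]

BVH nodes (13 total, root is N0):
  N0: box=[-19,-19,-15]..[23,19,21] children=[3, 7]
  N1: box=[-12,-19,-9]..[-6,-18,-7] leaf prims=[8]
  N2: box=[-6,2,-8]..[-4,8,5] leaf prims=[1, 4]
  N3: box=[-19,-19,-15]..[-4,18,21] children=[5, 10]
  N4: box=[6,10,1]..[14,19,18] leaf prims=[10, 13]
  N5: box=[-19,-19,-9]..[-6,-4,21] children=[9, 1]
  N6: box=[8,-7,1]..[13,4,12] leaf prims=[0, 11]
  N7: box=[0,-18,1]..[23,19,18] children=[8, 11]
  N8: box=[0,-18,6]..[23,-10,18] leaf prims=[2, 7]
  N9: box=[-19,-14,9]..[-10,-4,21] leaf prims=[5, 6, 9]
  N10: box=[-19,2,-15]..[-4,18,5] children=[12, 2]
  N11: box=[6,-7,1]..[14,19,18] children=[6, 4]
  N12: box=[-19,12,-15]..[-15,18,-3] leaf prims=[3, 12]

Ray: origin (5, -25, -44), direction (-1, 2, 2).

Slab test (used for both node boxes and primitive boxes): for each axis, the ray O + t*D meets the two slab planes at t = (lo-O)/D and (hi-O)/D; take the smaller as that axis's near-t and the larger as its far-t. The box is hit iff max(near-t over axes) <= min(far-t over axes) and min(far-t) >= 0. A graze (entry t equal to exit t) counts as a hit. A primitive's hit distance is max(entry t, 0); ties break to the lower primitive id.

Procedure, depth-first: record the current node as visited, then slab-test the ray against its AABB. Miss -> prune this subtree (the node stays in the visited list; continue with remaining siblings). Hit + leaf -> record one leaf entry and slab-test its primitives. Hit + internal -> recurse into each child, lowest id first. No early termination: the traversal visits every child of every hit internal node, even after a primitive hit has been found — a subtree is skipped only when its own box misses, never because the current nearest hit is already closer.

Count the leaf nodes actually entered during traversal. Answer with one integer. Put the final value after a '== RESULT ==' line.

Trace the traversal:
N0 x:[-18,24] y:[3,22] z:[29/2,65/2] -> hit [29/2,22], descend [3, 7]
  N3 x:[9,24] y:[3,43/2] z:[29/2,65/2] -> hit [29/2,43/2], descend [5, 10]
    N5 x:[11,24] y:[3,21/2] z:[35/2,65/2] -> miss, prune
    N10 x:[9,24] y:[27/2,43/2] z:[29/2,49/2] -> hit [29/2,43/2], descend [2, 12]
      N2 x:[9,11] y:[27/2,33/2] z:[18,49/2] -> miss, prune
      N12 x:[20,24] y:[37/2,43/2] z:[29/2,41/2] -> hit [20,41/2] leaf, test {P3(miss), P12@t=20}
  N7 x:[-18,5] y:[7/2,22] z:[45/2,31] -> miss, prune

7 AABB tests over nodes [0, 3, 5, 10, 2, 12, 7]; 1 leaf entered; closest P12.

== RESULT ==
1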